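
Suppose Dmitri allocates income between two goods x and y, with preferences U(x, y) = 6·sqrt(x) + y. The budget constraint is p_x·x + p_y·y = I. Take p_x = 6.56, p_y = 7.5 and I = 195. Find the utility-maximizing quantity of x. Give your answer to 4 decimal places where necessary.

MU_x = 3/√x, MU_y = 1. Tangency: 3/√x = p_x/p_y.
Thus x* = (3·p_y/p_x)² — independent of I — with the rest of income spent on y.
Plugging in: x* = (3·7.5/6.56)² = 11.7641.

x* = 11.7641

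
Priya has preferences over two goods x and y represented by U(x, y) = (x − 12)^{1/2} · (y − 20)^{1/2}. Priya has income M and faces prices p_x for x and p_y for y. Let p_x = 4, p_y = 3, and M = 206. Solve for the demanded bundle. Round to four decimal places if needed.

x* = 24.25, y* = 36.3333

MRS = (y−20)/(x−12). Tangency with p_x/p_y gives y−20 = (p_x/p_y)·(x−12).
After buying the subsistence bundle (12, 20), a share 0.5 of the remaining income goes to x: x* = 12 + 0.5·(M − 12p_x − 20p_y)/p_x.
Discretionary income = 206 − 12·4 − 20·3 = 98; x* = 12 + 0.5·98/4 = 24.25; y* = 20 + 0.5·98/3 = 36.3333.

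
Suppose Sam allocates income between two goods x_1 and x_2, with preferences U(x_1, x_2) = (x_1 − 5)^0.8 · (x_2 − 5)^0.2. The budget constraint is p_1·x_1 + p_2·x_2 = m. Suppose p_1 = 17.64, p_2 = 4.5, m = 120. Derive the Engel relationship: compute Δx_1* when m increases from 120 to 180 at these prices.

After buying the subsistence bundle (5, 5), a share 0.8 of the remaining income goes to x_1: x_1* = 5 + 0.8·(m − 5p_1 − 5p_2)/p_1.
Discretionary income = 120 − 5·17.64 − 5·4.5 = 9.3; x_1* = 5 + 0.8·9.3/17.64 = 5.4218.
At m' = 180: x_1* = 8.1429. Change: 8.1429 − 5.4218 = 2.7211.

Δx_1* = 2.7211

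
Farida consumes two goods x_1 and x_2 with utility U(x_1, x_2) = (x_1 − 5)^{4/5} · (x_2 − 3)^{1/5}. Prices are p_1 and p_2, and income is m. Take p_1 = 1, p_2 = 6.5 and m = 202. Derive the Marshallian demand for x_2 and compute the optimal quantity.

x_2* = 8.4615

This is Cobb-Douglas in (x_1−5, x_2−3): tangency gives 0.8·p_2·(x_2−3) = 0.2·p_1·(x_1−5).
After buying the subsistence bundle (5, 3), a share 0.8 of the remaining income goes to x_1: x_1* = 5 + 0.8·(m − 5p_1 − 3p_2)/p_1.
Discretionary income = 202 − 5·1 − 3·6.5 = 177.5; x_2* = 3 + 0.2·177.5/6.5 = 8.4615.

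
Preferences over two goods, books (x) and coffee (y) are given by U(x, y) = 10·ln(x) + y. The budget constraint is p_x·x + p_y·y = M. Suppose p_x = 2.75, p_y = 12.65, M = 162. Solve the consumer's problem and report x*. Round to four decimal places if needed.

x* = 46

Set MRS = p_x/p_y: (10/x)/1 = p_x/p_y.
So x*(p_x,p_y) = 10·p_y/p_x, independent of income; and y* = (M − 10·p_y)/p_y.
At the given prices: x* = 10·12.65/2.75 = 46.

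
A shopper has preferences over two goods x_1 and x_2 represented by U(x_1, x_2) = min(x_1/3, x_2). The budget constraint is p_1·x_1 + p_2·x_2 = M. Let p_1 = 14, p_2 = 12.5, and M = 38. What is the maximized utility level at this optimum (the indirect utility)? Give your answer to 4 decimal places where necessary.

V = 0.6972

Leontief preferences: the optimum is at the kink where x_1/3 = x_2/1, i.e. x_2 = (1/3)·x_1.
Budget: p_1·x_1 + p_2·(1/3)·x_1 = M, so (3·p_1 + p_2)·x_1 = 3·M.
Demand: x_1*(p_1,p_2,M) = 3·M/(3·p_1 + p_2), x_2* = M/(3·p_1 + p_2).
Here 3·14 + 12.5 = 54.5, giving x_1* = 2.0917 and x_2* = 0.6972.
Utility at the optimum: U(2.0917, 0.6972) = 0.6972.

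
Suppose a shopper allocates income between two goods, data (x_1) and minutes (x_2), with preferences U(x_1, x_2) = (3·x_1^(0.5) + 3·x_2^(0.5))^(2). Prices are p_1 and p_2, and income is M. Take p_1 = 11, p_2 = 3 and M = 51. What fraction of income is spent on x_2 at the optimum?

MRS = MU_x_1/MU_x_2 = (x_2/x_1)^(0.5). Set equal to p_1/p_2.
Solve for the ratio: x_2/x_1 = [p_1/p_2]^(2).
Substitute x_2 = (x_2/x_1)·x_1 into the budget: x_1* = M/(p_1 + p_2·(x_2/x_1)).
Numerically x_2/x_1 = 13.444444, so x_1* = 51/(11 + 3·13.444444) = 0.9935 and x_2* = 13.444444·0.9935 = 13.3571.
Expenditure on x_2: 3·13.3571 = 40.0714; share = 0.7857.

share on x_2 = 0.7857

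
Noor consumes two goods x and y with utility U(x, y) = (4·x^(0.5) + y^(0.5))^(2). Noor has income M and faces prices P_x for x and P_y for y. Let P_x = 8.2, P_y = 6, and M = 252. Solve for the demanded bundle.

x* = 28.3133, y* = 3.3052

MRS = MU_x/MU_y = 4·(y/x)^(0.5). Set equal to P_x/P_y.
Hence y/x = ((1/4)·P_x/P_y)^(1/(0.5)), i.e. raised to the 2 power.
Substitute y = (y/x)·x into the budget: x* = M/(P_x + P_y·(y/x)).
Numerically y/x = 0.116736, so x* = 252/(8.2 + 6·0.116736) = 28.3133 and y* = 0.116736·28.3133 = 3.3052.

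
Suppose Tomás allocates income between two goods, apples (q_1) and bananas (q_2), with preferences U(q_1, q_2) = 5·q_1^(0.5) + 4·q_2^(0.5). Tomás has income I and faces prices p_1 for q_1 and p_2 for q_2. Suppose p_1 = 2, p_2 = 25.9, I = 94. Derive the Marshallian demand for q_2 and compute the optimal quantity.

q_2* = 0.1709

MRS = MU_q_1/MU_q_2 = (5/4)·(q_2/q_1)^(0.5). Set equal to p_1/p_2.
Hence q_2/q_1 = ((4/5)·p_1/p_2)^(1/(0.5)), i.e. raised to the 2 power.
Substitute q_2 = (q_2/q_1)·q_1 into the budget: q_1* = I/(p_1 + p_2·(q_2/q_1)).
Numerically q_2/q_1 = 0.003816, so q_1* = 94/(2 + 25.9·0.003816) = 44.7866 and q_2* = 0.003816·44.7866 = 0.1709.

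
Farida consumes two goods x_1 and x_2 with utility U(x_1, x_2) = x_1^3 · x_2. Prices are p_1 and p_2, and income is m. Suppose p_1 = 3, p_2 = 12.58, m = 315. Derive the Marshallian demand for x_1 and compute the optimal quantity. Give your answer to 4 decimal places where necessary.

x_1* = 78.75

MU_x_1/MU_x_2 = (3·x_2)/(x_1); tangency sets this equal to p_1/p_2.
So 3·p_2·x_2 = p_1·x_1; combined with the budget, a share 0.75 of income goes to x_1.
Demand: x_1*(p_1,p_2,m) = 0.75·m/p_1 and x_2* = 0.25·m/p_2.
At p_1=3, p_2=12.58, m=315: x_1* = 0.75·315/3 = 78.75.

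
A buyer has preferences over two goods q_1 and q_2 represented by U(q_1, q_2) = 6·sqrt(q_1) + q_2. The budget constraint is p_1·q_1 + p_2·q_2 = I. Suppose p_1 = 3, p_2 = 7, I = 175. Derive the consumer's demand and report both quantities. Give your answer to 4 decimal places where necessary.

q_1* = 49, q_2* = 4

Utility is quasi-linear in q_2; the FOC for q_1 is 3/√q_1 = p_1/p_2.
Solve: √q_1 = 3·p_2/p_1, so q_1*(p_1,p_2) = (3·p_2/p_1)², and q_2* = (I − p_1·q_1*)/p_2.
Plugging in: q_1* = (3·7/3)² = 49, q_2* = 4.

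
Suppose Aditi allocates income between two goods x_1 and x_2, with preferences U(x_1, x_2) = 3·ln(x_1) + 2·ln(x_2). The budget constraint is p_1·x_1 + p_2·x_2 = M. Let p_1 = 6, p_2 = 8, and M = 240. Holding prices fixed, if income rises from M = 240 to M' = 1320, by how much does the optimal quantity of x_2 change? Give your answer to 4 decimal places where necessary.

Δx_2* = 54

The MRS is (3/2)·x_2/x_1. Set MRS = p_1/p_2.
Rearranging, p_2·x_2 = (2/3)·p_1·x_1. Substituting into the budget gives p_1·x_1·(1 + (2/3)) = M.
Demand: x_1*(p_1,p_2,M) = 0.6·M/p_1 and x_2* = 0.4·M/p_2.
At p_1=6, p_2=8, M=240: x_2* = 0.4·240/8 = 12.
At M' = 1320: x_2* = 66. Change: 66 − 12 = 54.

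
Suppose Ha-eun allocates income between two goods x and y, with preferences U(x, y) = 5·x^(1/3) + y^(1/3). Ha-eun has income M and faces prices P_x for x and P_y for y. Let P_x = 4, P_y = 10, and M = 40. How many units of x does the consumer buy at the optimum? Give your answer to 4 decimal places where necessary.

x* = 9.4646

MU_x ∝ 5·x^(-2/3), MU_y ∝ y^(-2/3), so MRS = 5·(y/x)^(2/3) = P_x/P_y.
Solve for the ratio: y/x = [(1/5)·P_x/P_y]^(1.5).
With the ratio pinned down, the budget gives x* = M/(P_x + P_y·(y/x)) and y* = (y/x)·x*.
Numerically y/x = 0.022627, so x* = 40/(4 + 10·0.022627) = 9.4646.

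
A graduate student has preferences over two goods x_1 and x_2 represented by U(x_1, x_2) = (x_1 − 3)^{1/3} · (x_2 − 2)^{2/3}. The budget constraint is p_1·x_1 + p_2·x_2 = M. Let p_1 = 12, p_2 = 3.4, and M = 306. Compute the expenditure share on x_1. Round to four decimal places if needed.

Let x_1' = x_1−3, x_2' = x_2−2. MRS = (1/2)·x_2'/x_1' = p_1/p_2.
After buying the subsistence bundle (3, 2), a share 1/3 of the remaining income goes to x_1: x_1* = 3 + 1/3·(M − 3p_1 − 2p_2)/p_1.
Discretionary income = 306 − 3·12 − 2·3.4 = 263.2; x_1* = 3 + 1/3·263.2/12 = 10.3111; x_2* = 2 + 2/3·263.2/3.4 = 53.6078.
Expenditure on x_1: 12·10.3111 = 123.7333; share = 0.4044.

share on x_1 = 0.4044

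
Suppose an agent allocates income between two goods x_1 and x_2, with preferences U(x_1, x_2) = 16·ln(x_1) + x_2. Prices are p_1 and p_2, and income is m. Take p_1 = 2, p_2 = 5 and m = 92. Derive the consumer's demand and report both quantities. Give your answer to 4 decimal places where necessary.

Set MRS = p_1/p_2: (16/x_1)/1 = p_1/p_2.
So x_1*(p_1,p_2) = 16·p_2/p_1, independent of income; and x_2* = (m − 16·p_2)/p_2.
At the given prices: x_1* = 16·5/2 = 40, and x_2* = 2.4.

x_1* = 40, x_2* = 2.4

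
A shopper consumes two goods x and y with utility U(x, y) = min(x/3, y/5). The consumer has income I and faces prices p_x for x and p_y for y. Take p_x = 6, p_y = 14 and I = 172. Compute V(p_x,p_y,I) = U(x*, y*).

With perfect complements, no substitution: consume in ratio x:y = 3:5.
Budget: p_x·x + p_y·(5/3)·x = I, so (3·p_x + 5·p_y)·x = 3·I.
Demand: x*(p_x,p_y,I) = 3·I/(3·p_x + 5·p_y), y* = 5·I/(3·p_x + 5·p_y).
Here 3·6 + 5·14 = 88, giving x* = 5.8636 and y* = 9.7727.
Utility at the optimum: U(5.8636, 9.7727) = 1.9545.

V = 1.9545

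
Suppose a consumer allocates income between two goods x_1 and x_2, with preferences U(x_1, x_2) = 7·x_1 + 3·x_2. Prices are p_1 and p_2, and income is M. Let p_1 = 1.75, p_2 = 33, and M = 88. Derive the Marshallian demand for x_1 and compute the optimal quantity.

x_1* = 50.2857

Linear utility — the consumer picks whichever good has higher MU/price: 7/1.75 = 4 vs 3/33 = 0.0909.
x_1 gives more utility per dollar, so spend all income on x_1: x_1* = M/p_1, x_2* = 0.
Numerically: x_1* = 50.2857, x_2* = 0.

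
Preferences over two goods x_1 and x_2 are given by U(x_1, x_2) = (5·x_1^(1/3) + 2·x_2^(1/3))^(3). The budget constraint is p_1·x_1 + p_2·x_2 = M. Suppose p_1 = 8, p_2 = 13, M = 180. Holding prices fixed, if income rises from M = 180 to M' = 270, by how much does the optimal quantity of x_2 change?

With the ratio pinned down, the budget gives x_1* = M/(p_1 + p_2·(x_2/x_1)) and x_2* = (x_2/x_1)·x_1*.
Numerically x_2/x_1 = 0.122127, so x_1* = 180/(8 + 13·0.122127) = 18.7742 and x_2* = 0.122127·18.7742 = 2.2928.
At M' = 270: x_2* = 3.4392. Change: 3.4392 − 2.2928 = 1.1464.

Δx_2* = 1.1464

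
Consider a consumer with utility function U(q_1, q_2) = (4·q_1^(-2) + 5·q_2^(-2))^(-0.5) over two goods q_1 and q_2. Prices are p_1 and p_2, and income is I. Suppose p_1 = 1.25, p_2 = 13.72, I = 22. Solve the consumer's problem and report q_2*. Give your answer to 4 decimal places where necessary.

Substitute q_2 = (q_2/q_1)·q_1 into the budget: q_1* = I/(p_1 + p_2·(q_2/q_1)).
Numerically q_2/q_1 = 0.484717, so q_1* = 22/(1.25 + 13.72·0.484717) = 2.7847 and q_2* = 0.484717·2.7847 = 1.3498.

q_2* = 1.3498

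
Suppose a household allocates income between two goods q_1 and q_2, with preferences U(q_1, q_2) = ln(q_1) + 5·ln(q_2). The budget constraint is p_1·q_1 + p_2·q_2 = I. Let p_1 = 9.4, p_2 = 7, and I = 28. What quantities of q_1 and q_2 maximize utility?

Demand: q_1*(p_1,p_2,I) = 1/6·I/p_1 and q_2* = 5/6·I/p_2.
At p_1=9.4, p_2=7, I=28: q_1* = 1/6·28/9.4 = 0.4965, q_2* = 3.3333.

q_1* = 0.4965, q_2* = 3.3333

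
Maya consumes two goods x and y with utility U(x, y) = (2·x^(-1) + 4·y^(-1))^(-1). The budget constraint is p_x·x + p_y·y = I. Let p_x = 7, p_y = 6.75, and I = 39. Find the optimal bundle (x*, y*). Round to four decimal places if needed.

x* = 2.3324, y* = 3.359

Substitute y = (y/x)·x into the budget: x* = I/(p_x + p_y·(y/x)).
Numerically y/x = 1.440165, so x* = 39/(7 + 6.75·1.440165) = 2.3324 and y* = 1.440165·2.3324 = 3.359.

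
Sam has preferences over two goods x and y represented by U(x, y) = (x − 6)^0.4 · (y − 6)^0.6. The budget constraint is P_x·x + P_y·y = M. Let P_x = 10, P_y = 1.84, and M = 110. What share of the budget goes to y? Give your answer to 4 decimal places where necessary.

This is Cobb-Douglas in (x−6, y−6): tangency gives 0.4·P_y·(y−6) = 0.6·P_x·(x−6).
Substituting into the budget: x* = 6 + 0.4·(M − 6·P_x − 6·P_y)/P_x, and y* = 6 + 0.6·(…)/P_y.
Discretionary income = 110 − 6·10 − 6·1.84 = 38.96; x* = 6 + 0.4·38.96/10 = 7.5584; y* = 6 + 0.6·38.96/1.84 = 18.7043.
Expenditure on y: 1.84·18.7043 = 34.416; share = 0.3129.

share on y = 0.3129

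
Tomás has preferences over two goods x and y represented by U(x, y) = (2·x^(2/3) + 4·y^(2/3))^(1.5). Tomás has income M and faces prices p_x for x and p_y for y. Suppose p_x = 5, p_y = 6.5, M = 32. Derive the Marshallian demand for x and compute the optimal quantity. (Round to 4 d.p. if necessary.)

x* = 1.1162

MRS = MU_x/MU_y = (1/2)·(y/x)^(1/3). Set equal to p_x/p_y.
Hence y/x = (2·p_x/p_y)^(1/(1/3)), i.e. raised to the 3 power.
Substitute y = (y/x)·x into the budget: x* = M/(p_x + p_y·(y/x)).
Numerically y/x = 3.641329, so x* = 32/(5 + 6.5·3.641329) = 1.1162.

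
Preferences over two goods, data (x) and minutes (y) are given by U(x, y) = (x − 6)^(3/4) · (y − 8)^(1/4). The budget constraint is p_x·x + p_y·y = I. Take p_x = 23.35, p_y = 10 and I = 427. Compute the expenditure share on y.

This is Cobb-Douglas in (x−6, y−8): tangency gives 0.75·p_y·(y−8) = 0.25·p_x·(x−6).
Substituting into the budget: x* = 6 + 0.75·(I − 6·p_x − 8·p_y)/p_x, and y* = 8 + 0.25·(…)/p_y.
Discretionary income = 427 − 6·23.35 − 8·10 = 206.9; x* = 6 + 0.75·206.9/23.35 = 12.6456; y* = 8 + 0.25·206.9/10 = 13.1725.
Expenditure on y: 10·13.1725 = 131.725; share = 0.3085.

share on y = 0.3085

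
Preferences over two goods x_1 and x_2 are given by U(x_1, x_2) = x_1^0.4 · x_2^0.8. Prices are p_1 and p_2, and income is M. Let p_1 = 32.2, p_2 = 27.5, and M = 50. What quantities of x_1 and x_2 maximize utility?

x_1* = 0.5176, x_2* = 1.2121

MU_x_1/MU_x_2 = (0.4·x_2)/(0.8·x_1); tangency sets this equal to p_1/p_2.
Rearranging, p_2·x_2 = 2·p_1·x_1. Substituting into the budget gives p_1·x_1·(1 + 2) = M.
Demand: x_1*(p_1,p_2,M) = 1/3·M/p_1 and x_2* = 2/3·M/p_2.
At p_1=32.2, p_2=27.5, M=50: x_1* = 1/3·50/32.2 = 0.5176, x_2* = 1.2121.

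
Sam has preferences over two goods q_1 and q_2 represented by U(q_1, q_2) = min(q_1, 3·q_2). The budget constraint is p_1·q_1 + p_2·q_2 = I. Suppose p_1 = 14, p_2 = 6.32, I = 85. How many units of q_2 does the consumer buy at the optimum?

q_2* = 1.7591

With perfect complements, no substitution: consume in ratio q_1:q_2 = 3:1.
Budget: p_1·q_1 + p_2·(1/3)·q_1 = I, so (3·p_1 + p_2)·q_1 = 3·I.
Demand: q_1*(p_1,p_2,I) = 3·I/(3·p_1 + p_2), q_2* = I/(3·p_1 + p_2).
Here 3·14 + 6.32 = 48.32, giving q_2* = 1.7591.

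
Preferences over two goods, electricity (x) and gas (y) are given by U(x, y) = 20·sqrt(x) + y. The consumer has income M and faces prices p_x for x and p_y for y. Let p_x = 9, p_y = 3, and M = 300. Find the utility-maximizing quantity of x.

Set MRS = p_x/p_y: 10·x^(−1/2) = p_x/p_y.
Thus x* = (10·p_y/p_x)² — independent of M — with the rest of income spent on y.
Plugging in: x* = (10·3/9)² = 11.1111.

x* = 11.1111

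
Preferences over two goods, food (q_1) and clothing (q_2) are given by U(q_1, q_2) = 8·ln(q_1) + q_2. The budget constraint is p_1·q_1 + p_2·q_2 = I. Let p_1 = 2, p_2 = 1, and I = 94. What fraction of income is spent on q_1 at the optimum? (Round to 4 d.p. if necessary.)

Set MRS = p_1/p_2: (8/q_1)/1 = p_1/p_2.
So q_1*(p_1,p_2) = 8·p_2/p_1, independent of income; and q_2* = (I − 8·p_2)/p_2.
At the given prices: q_1* = 8·1/2 = 4, and q_2* = 86.
Expenditure on q_1: 2·4 = 8; share = 0.0851.

share on q_1 = 0.0851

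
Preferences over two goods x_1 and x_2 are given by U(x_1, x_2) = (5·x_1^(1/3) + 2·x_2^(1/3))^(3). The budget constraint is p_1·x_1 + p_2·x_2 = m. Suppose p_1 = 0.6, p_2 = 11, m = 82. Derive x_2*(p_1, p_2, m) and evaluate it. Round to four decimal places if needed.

x_2* = 0.4159

MRS = MU_x_1/MU_x_2 = (5/2)·(x_2/x_1)^(2/3). Set equal to p_1/p_2.
Solve for the ratio: x_2/x_1 = [(2/5)·p_1/p_2]^(1.5).
Substitute x_2 = (x_2/x_1)·x_1 into the budget: x_1* = m/(p_1 + p_2·(x_2/x_1)).
Numerically x_2/x_1 = 0.003223, so x_1* = 82/(0.6 + 11·0.003223) = 129.0423 and x_2* = 0.003223·129.0423 = 0.4159.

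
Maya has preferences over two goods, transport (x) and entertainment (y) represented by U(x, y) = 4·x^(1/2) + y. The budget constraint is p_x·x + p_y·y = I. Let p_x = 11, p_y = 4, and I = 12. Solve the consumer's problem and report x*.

Set MRS = p_x/p_y: 2·x^(−1/2) = p_x/p_y.
Thus x* = (2·p_y/p_x)² — independent of I — with the rest of income spent on y.
Plugging in: x* = (2·4/11)² = 0.5289.

x* = 0.5289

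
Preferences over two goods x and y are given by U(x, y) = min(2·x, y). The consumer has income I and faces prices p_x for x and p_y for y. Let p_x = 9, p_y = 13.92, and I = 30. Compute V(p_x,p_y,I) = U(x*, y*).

Leontief preferences: the optimum is at the kink where x/1 = y/2, i.e. y = 2·x.
Budget: p_x·x + p_y·2·x = I, so (p_x + 2·p_y)·x = I.
Demand: x*(p_x,p_y,I) = I/(p_x + 2·p_y), y* = 2·I/(p_x + 2·p_y).
Here 9 + 2·13.92 = 36.84, giving x* = 0.8143 and y* = 1.6287.
Utility at the optimum: U(0.8143, 1.6287) = 1.6287.

V = 1.6287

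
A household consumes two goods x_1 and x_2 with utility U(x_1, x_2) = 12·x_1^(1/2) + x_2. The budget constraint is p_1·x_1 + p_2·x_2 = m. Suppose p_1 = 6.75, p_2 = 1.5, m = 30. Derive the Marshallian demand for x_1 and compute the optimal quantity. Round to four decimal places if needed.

x_1* = 1.7778

Set MRS = p_1/p_2: 6·x_1^(−1/2) = p_1/p_2.
Thus x_1* = (6·p_2/p_1)² — independent of m — with the rest of income spent on x_2.
Plugging in: x_1* = (6·1.5/6.75)² = 1.7778.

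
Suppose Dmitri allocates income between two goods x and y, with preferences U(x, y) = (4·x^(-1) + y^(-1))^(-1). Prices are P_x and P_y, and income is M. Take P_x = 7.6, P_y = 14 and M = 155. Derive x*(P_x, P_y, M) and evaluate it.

MU_x ∝ 4·x^(-2), MU_y ∝ y^(-2), so MRS = 4·(y/x)^(2) = P_x/P_y.
Hence y/x = ((1/4)·P_x/P_y)^(1/(2)), i.e. raised to the 0.5 power.
With the ratio pinned down, the budget gives x* = M/(P_x + P_y·(y/x)) and y* = (y/x)·x*.
Numerically y/x = 0.368394, so x* = 155/(7.6 + 14·0.368394) = 12.1497.

x* = 12.1497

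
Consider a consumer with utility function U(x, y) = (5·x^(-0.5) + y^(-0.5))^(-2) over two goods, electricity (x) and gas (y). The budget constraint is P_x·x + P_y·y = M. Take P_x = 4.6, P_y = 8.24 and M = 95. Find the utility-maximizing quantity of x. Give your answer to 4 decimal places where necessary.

Numerically y/x = 0.231868, so x* = 95/(4.6 + 8.24·0.231868) = 14.5916.

x* = 14.5916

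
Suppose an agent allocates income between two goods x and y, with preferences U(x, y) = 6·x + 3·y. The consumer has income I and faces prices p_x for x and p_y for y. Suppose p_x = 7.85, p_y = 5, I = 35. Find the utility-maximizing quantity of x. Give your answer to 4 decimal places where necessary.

x* = 4.4586

Perfect substitutes: compare marginal utility per dollar. 6/p_x vs 3/p_y → 0.7643 vs 0.6.
x gives more utility per dollar, so spend all income on x: x* = I/p_x, y* = 0.
Numerically: x* = 4.4586, y* = 0.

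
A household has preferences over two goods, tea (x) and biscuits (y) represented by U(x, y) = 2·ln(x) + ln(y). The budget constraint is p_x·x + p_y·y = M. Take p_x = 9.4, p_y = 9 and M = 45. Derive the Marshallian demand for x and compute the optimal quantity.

x* = 3.1915

Demand: x*(p_x,p_y,M) = 2/3·M/p_x and y* = 1/3·M/p_y.
At p_x=9.4, p_y=9, M=45: x* = 2/3·45/9.4 = 3.1915.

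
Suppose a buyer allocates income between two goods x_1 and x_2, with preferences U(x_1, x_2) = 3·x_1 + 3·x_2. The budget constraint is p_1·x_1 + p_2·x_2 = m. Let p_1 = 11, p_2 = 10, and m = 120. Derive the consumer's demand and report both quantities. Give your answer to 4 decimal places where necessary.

Perfect substitutes: compare marginal utility per dollar. 3/p_1 vs 3/p_2 → 0.2727 vs 0.3.
x_2 gives more utility per dollar, so spend all income on x_2: x_2* = m/p_2, x_1* = 0.
Numerically: x_1* = 0, x_2* = 12.

x_1* = 0, x_2* = 12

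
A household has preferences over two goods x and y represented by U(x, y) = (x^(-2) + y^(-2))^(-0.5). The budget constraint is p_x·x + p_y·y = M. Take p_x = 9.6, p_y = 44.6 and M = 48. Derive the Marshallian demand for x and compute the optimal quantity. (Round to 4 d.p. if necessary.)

x* = 1.3213

MU_x ∝ x^(-3), MU_y ∝ y^(-3), so MRS = (y/x)^(3) = p_x/p_y.
Hence y/x = (p_x/p_y)^(1/(3)), i.e. raised to the 1/3 power.
Substitute y = (y/x)·x into the budget: x* = M/(p_x + p_y·(y/x)).
Numerically y/x = 0.599302, so x* = 48/(9.6 + 44.6·0.599302) = 1.3213.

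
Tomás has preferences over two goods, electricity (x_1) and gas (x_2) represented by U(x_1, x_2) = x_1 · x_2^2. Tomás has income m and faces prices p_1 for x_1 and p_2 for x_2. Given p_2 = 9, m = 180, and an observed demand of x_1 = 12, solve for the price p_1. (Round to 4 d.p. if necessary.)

Tangency: MRS = (1/2)·x_2/x_1 = p_1/p_2.
Rearranging, p_2·x_2 = 2·p_1·x_1. Substituting into the budget gives p_1·x_1·(1 + 2) = m.
Demand: x_1*(p_1,p_2,m) = 1/3·m/p_1 and x_2* = 2/3·m/p_2.
Set x_1* = 12 in the demand function and solve for p_1: p_1 = 5.

p_1 = 5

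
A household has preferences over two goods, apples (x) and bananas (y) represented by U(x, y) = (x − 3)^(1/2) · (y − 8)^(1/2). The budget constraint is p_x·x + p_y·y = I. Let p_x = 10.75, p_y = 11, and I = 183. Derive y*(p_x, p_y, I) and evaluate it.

MRS = (y−8)/(x−3). Tangency with p_x/p_y gives y−8 = (p_x/p_y)·(x−3).
After buying the subsistence bundle (3, 8), a share 0.5 of the remaining income goes to x: x* = 3 + 0.5·(I − 3p_x − 8p_y)/p_x.
Discretionary income = 183 − 3·10.75 − 8·11 = 62.75; y* = 8 + 0.5·62.75/11 = 10.8523.

y* = 10.8523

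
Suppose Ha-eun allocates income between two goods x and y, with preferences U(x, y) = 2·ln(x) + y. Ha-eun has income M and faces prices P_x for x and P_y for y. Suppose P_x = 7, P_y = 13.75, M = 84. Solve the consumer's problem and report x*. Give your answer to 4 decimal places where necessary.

Set MRS = P_x/P_y: (2/x)/1 = P_x/P_y.
So x*(P_x,P_y) = 2·P_y/P_x, independent of income; and y* = (M − 2·P_y)/P_y.
At the given prices: x* = 2·13.75/7 = 3.9286.

x* = 3.9286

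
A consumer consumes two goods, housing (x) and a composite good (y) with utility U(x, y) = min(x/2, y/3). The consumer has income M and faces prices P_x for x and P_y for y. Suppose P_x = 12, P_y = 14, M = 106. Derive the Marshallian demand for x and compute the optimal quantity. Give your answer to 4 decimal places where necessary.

Demand: x*(P_x,P_y,M) = 2·M/(2·P_x + 3·P_y), y* = 3·M/(2·P_x + 3·P_y).
Here 2·12 + 3·14 = 66, giving x* = 3.2121.

x* = 3.2121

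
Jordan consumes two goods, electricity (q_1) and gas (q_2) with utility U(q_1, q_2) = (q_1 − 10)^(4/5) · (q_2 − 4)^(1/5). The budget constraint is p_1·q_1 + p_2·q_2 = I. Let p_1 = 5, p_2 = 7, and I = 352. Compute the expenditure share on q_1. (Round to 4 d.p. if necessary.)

This is Cobb-Douglas in (q_1−10, q_2−4): tangency gives 0.8·p_2·(q_2−4) = 0.2·p_1·(q_1−10).
Substituting into the budget: q_1* = 10 + 0.8·(I − 10·p_1 − 4·p_2)/p_1, and q_2* = 4 + 0.2·(…)/p_2.
Discretionary income = 352 − 10·5 − 4·7 = 274; q_1* = 10 + 0.8·274/5 = 53.84; q_2* = 4 + 0.2·274/7 = 11.8286.
Expenditure on q_1: 5·53.84 = 269.2; share = 0.7648.

share on q_1 = 0.7648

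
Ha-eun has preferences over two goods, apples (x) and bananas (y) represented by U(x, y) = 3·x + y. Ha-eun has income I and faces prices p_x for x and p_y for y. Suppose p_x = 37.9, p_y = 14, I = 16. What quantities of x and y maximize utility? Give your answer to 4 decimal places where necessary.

x* = 0.4222, y* = 0

Perfect substitutes: compare marginal utility per dollar. 3/p_x vs 1/p_y → 0.0792 vs 0.0714.
x gives more utility per dollar, so spend all income on x: x* = I/p_x, y* = 0.
Numerically: x* = 0.4222, y* = 0.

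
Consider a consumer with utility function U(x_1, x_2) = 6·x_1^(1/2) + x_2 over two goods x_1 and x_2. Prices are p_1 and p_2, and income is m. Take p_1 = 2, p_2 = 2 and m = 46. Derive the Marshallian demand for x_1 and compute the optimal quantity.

Solve: √x_1 = 3·p_2/p_1, so x_1*(p_1,p_2) = (3·p_2/p_1)², and x_2* = (m − p_1·x_1*)/p_2.
Plugging in: x_1* = (3·2/2)² = 9.

x_1* = 9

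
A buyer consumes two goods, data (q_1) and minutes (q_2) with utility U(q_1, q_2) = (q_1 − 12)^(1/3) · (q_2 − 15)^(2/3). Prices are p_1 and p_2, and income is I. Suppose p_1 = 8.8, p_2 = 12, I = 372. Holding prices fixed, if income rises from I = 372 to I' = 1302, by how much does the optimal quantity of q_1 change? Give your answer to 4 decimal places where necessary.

Δq_1* = 35.2273

Let q_1' = q_1−12, q_2' = q_2−15. MRS = (1/2)·q_2'/q_1' = p_1/p_2.
Substituting into the budget: q_1* = 12 + 1/3·(I − 12·p_1 − 15·p_2)/p_1, and q_2* = 15 + 2/3·(…)/p_2.
Discretionary income = 372 − 12·8.8 − 15·12 = 86.4; q_1* = 12 + 1/3·86.4/8.8 = 15.2727.
At I' = 1302: q_1* = 50.5. Change: 50.5 − 15.2727 = 35.2273.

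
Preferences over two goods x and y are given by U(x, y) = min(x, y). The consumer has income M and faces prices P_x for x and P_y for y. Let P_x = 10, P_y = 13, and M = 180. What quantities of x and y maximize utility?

x* = 7.8261, y* = 7.8261

Leontief preferences: the optimum is at the kink where x/1 = y/1, i.e. y = x.
Budget: P_x·x + P_y·x = M, so (P_x + P_y)·x = M.
Demand: x*(P_x,P_y,M) = M/(P_x + P_y), y* = M/(P_x + P_y).
Here 10 + 13 = 23, giving x* = 7.8261 and y* = 7.8261.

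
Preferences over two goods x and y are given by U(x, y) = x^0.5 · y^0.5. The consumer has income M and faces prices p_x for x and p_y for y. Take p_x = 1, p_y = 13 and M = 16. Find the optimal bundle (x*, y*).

x* = 8, y* = 0.6154

At p_x=1, p_y=13, M=16: x* = 0.5·16/1 = 8, y* = 0.6154.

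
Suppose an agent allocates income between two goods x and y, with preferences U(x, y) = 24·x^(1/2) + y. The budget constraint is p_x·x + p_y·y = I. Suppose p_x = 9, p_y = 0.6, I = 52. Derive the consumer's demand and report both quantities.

x* = 0.64, y* = 77.0667

Utility is quasi-linear in y; the FOC for x is 12/√x = p_x/p_y.
Thus x* = (12·p_y/p_x)² — independent of I — with the rest of income spent on y.
Plugging in: x* = (12·0.6/9)² = 0.64, y* = 77.0667.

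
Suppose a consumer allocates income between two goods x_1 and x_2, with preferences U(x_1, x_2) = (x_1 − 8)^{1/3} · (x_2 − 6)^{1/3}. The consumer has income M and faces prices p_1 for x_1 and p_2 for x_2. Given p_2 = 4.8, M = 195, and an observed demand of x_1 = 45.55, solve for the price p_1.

This is Cobb-Douglas in (x_1−8, x_2−6): tangency gives 1/3·p_2·(x_2−6) = 1/3·p_1·(x_1−8).
After buying the subsistence bundle (8, 6), a share 0.5 of the remaining income goes to x_1: x_1* = 8 + 0.5·(M − 8p_1 − 6p_2)/p_1.
Set x_1* = 45.55 in the demand function and solve for p_1: p_1 = 2.

p_1 = 2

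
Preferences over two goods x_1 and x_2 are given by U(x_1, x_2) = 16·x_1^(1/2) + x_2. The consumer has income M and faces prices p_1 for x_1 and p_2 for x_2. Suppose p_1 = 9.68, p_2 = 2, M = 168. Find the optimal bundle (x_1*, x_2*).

x_1* = 2.7321, x_2* = 70.7769

Thus x_1* = (8·p_2/p_1)² — independent of M — with the rest of income spent on x_2.
Plugging in: x_1* = (8·2/9.68)² = 2.7321, x_2* = 70.7769.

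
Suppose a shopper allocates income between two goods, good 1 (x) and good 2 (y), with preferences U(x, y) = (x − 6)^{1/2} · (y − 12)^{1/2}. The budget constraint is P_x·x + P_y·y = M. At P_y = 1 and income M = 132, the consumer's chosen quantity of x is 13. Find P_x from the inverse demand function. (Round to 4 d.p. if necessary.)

P_x = 6

Let x' = x−6, y' = y−12. MRS = y'/x' = P_x/P_y.
After buying the subsistence bundle (6, 12), a share 0.5 of the remaining income goes to x: x* = 6 + 0.5·(M − 6P_x − 12P_y)/P_x.
Set x* = 13 in the demand function and solve for P_x: P_x = 6.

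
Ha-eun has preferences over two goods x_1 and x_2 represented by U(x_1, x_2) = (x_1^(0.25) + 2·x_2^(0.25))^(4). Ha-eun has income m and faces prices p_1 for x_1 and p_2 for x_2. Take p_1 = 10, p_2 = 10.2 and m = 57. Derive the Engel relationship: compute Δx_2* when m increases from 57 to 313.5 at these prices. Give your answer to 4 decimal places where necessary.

From the CES first-order condition, (1/2)·(x_2/x_1)^(0.75) = p_1/p_2.
Solve for the ratio: x_2/x_1 = [2·p_1/p_2]^(4/3).
With the ratio pinned down, the budget gives x_1* = m/(p_1 + p_2·(x_2/x_1)) and x_2* = (x_2/x_1)·x_1*.
Numerically x_2/x_1 = 2.45418, so x_1* = 57/(10 + 10.2·2.45418) = 1.6271 and x_2* = 2.45418·1.6271 = 3.9931.
At m' = 313.5: x_2* = 21.962. Change: 21.962 − 3.9931 = 17.9689.

Δx_2* = 17.9689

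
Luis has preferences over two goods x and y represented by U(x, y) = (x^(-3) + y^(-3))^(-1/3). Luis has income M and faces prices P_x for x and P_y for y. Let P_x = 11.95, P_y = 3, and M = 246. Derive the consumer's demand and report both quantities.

x* = 15.1962, y* = 21.4683

MU_x ∝ x^(-4), MU_y ∝ y^(-4), so MRS = (y/x)^(4) = P_x/P_y.
Solve for the ratio: y/x = [P_x/P_y]^(0.25).
Substitute y = (y/x)·x into the budget: x* = M/(P_x + P_y·(y/x)).
Numerically y/x = 1.412738, so x* = 246/(11.95 + 3·1.412738) = 15.1962 and y* = 1.412738·15.1962 = 21.4683.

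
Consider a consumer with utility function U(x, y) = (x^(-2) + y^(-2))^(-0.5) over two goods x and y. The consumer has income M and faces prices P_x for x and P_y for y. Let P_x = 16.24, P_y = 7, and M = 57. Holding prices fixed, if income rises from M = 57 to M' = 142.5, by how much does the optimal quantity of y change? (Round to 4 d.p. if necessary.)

Δy* = 4.4375

MU_x ∝ x^(-3), MU_y ∝ y^(-3), so MRS = (y/x)^(3) = P_x/P_y.
Hence y/x = (P_x/P_y)^(1/(3)), i.e. raised to the 1/3 power.
With the ratio pinned down, the budget gives x* = M/(P_x + P_y·(y/x)) and y* = (y/x)·x*.
Numerically y/x = 1.323821, so x* = 57/(16.24 + 7·1.323821) = 2.2347 and y* = 1.323821·2.2347 = 2.9583.
At M' = 142.5: y* = 7.3959. Change: 7.3959 − 2.9583 = 4.4375.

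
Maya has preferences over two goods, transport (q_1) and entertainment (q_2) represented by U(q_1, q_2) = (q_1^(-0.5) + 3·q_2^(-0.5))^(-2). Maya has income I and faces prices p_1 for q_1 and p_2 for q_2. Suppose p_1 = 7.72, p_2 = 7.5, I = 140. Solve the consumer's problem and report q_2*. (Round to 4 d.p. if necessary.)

q_2* = 12.5667

MRS = MU_q_1/MU_q_2 = (1/3)·(q_2/q_1)^(1.5). Set equal to p_1/p_2.
Hence q_2/q_1 = (3·p_1/p_2)^(1/(1.5)), i.e. raised to the 2/3 power.
With the ratio pinned down, the budget gives q_1* = I/(p_1 + p_2·(q_2/q_1)) and q_2* = (q_2/q_1)·q_1*.
Numerically q_2/q_1 = 2.120565, so q_1* = 140/(7.72 + 7.5·2.120565) = 5.9261 and q_2* = 2.120565·5.9261 = 12.5667.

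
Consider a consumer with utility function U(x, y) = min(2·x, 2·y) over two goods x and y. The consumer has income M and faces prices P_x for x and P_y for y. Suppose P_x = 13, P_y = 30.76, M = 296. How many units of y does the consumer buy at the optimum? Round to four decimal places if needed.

With perfect complements, no substitution: consume in ratio x:y = 2:2.
Budget: P_x·x + P_y·x = M, so (2·P_x + 2·P_y)·x = 2·M.
Demand: x*(P_x,P_y,M) = 2·M/(2·P_x + 2·P_y), y* = 2·M/(2·P_x + 2·P_y).
Here 2·13 + 2·30.76 = 87.52, giving y* = 6.7642.

y* = 6.7642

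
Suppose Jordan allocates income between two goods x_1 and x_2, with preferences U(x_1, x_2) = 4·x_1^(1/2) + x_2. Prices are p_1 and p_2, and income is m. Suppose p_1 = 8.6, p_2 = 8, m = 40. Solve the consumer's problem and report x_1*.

Set MRS = p_1/p_2: 2·x_1^(−1/2) = p_1/p_2.
Thus x_1* = (2·p_2/p_1)² — independent of m — with the rest of income spent on x_2.
Plugging in: x_1* = (2·8/8.6)² = 3.4613.

x_1* = 3.4613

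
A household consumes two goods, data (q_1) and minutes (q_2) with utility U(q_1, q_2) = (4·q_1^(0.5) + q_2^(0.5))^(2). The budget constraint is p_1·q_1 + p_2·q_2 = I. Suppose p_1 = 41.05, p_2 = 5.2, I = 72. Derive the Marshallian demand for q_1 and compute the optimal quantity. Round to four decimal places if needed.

From the CES first-order condition, 4·(q_2/q_1)^(0.5) = p_1/p_2.
Solve for the ratio: q_2/q_1 = [(1/4)·p_1/p_2]^(2).
With the ratio pinned down, the budget gives q_1* = I/(p_1 + p_2·(q_2/q_1)) and q_2* = (q_2/q_1)·q_1*.
Numerically q_2/q_1 = 3.89493, so q_1* = 72/(41.05 + 5.2·3.89493) = 1.1745.

q_1* = 1.1745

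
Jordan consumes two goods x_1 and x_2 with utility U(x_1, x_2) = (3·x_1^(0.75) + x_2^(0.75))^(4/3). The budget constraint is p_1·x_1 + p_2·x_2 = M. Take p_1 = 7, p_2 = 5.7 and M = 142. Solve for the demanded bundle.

x_1* = 19.8322, x_2* = 0.5569

With the ratio pinned down, the budget gives x_1* = M/(p_1 + p_2·(x_2/x_1)) and x_2* = (x_2/x_1)·x_1*.
Numerically x_2/x_1 = 0.028081, so x_1* = 142/(7 + 5.7·0.028081) = 19.8322 and x_2* = 0.028081·19.8322 = 0.5569.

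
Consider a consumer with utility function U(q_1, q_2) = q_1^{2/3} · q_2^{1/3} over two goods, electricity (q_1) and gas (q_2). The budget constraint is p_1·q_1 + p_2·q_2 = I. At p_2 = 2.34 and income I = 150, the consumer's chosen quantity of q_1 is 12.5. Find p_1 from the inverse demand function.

p_1 = 8

MU_q_1/MU_q_2 = (2/3·q_2)/(1/3·q_1); tangency sets this equal to p_1/p_2.
So 2/3·p_2·q_2 = 1/3·p_1·q_1; combined with the budget, a share 2/3 of income goes to q_1.
Demand: q_1*(p_1,p_2,I) = 2/3·I/p_1 and q_2* = 1/3·I/p_2.
Set q_1* = 12.5 in the demand function and solve for p_1: p_1 = 8.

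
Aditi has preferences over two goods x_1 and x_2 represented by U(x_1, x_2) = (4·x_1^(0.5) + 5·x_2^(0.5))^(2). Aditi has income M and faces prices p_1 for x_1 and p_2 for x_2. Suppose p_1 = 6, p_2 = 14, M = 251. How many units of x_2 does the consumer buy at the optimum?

With the ratio pinned down, the budget gives x_1* = M/(p_1 + p_2·(x_2/x_1)) and x_2* = (x_2/x_1)·x_1*.
Numerically x_2/x_1 = 0.28699, so x_1* = 251/(6 + 14·0.28699) = 25.0553 and x_2* = 0.28699·25.0553 = 7.1906.

x_2* = 7.1906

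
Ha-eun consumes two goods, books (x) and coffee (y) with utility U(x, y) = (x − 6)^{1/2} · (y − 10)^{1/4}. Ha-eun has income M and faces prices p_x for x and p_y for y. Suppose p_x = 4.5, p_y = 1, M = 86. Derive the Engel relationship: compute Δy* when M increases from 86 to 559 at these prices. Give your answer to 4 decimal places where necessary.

Δy* = 157.6667

MRS = 2·(y−10)/(x−6). Tangency with p_x/p_y gives y−10 = (1/2)·(p_x/p_y)·(x−6).
Substituting into the budget: x* = 6 + 2/3·(M − 6·p_x − 10·p_y)/p_x, and y* = 10 + 1/3·(…)/p_y.
Discretionary income = 86 − 6·4.5 − 10·1 = 49; y* = 10 + 1/3·49/1 = 26.3333.
At M' = 559: y* = 184. Change: 184 − 26.3333 = 157.6667.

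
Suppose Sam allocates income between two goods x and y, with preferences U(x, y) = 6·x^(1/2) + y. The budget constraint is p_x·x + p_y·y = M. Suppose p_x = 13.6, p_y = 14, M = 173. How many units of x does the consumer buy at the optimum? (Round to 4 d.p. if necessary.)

Utility is quasi-linear in y; the FOC for x is 3/√x = p_x/p_y.
Solve: √x = 3·p_y/p_x, so x*(p_x,p_y) = (3·p_y/p_x)², and y* = (M − p_x·x*)/p_y.
Plugging in: x* = (3·14/13.6)² = 9.5372.

x* = 9.5372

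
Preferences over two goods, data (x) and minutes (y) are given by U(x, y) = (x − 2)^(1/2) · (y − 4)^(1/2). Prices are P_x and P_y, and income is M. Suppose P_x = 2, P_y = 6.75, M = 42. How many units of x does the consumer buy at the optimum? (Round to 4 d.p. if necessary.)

x* = 4.75

MRS = (y−4)/(x−2). Tangency with P_x/P_y gives y−4 = (P_x/P_y)·(x−2).
After buying the subsistence bundle (2, 4), a share 0.5 of the remaining income goes to x: x* = 2 + 0.5·(M − 2P_x − 4P_y)/P_x.
Discretionary income = 42 − 2·2 − 4·6.75 = 11; x* = 2 + 0.5·11/2 = 4.75.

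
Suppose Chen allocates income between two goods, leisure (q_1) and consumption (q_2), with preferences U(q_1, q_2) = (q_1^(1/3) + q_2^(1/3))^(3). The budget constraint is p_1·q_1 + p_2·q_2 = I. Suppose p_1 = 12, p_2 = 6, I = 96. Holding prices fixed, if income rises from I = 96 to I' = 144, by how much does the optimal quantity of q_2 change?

Δq_2* = 4.6863

With the ratio pinned down, the budget gives q_1* = I/(p_1 + p_2·(q_2/q_1)) and q_2* = (q_2/q_1)·q_1*.
Numerically q_2/q_1 = 2.828427, so q_1* = 96/(12 + 6·2.828427) = 3.3137 and q_2* = 2.828427·3.3137 = 9.3726.
At I' = 144: q_2* = 14.0589. Change: 14.0589 − 9.3726 = 4.6863.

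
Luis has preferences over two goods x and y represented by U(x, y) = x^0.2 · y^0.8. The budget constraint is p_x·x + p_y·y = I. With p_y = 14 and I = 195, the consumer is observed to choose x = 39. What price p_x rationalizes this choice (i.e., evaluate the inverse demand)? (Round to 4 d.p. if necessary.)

p_x = 1

Tangency: MRS = (1/4)·y/x = p_x/p_y.
So 0.2·p_y·y = 0.8·p_x·x; combined with the budget, a share 0.2 of income goes to x.
Demand: x*(p_x,p_y,I) = 0.2·I/p_x and y* = 0.8·I/p_y.
Set x* = 39 in the demand function and solve for p_x: p_x = 1.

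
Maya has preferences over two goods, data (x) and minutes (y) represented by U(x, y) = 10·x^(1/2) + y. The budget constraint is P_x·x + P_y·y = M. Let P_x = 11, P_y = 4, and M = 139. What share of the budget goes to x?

Utility is quasi-linear in y; the FOC for x is 5/√x = P_x/P_y.
Solve: √x = 5·P_y/P_x, so x*(P_x,P_y) = (5·P_y/P_x)², and y* = (M − P_x·x*)/P_y.
Plugging in: x* = (5·4/11)² = 3.3058, y* = 25.6591.
Expenditure on x: 11·3.3058 = 36.3636; share = 0.2616.

share on x = 0.2616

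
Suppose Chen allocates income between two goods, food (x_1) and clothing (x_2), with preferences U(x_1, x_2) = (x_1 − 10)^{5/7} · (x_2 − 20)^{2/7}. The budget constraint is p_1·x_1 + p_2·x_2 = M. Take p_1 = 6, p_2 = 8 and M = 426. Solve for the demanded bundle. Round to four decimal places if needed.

After buying the subsistence bundle (10, 20), a share 5/7 of the remaining income goes to x_1: x_1* = 10 + 5/7·(M − 10p_1 − 20p_2)/p_1.
Discretionary income = 426 − 10·6 − 20·8 = 206; x_1* = 10 + 5/7·206/6 = 34.5238; x_2* = 20 + 2/7·206/8 = 27.3571.

x_1* = 34.5238, x_2* = 27.3571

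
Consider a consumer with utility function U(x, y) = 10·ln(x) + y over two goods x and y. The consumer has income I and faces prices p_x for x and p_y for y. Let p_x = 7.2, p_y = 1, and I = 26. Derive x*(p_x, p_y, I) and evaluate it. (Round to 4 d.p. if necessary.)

Set MRS = p_x/p_y: (10/x)/1 = p_x/p_y.
So x*(p_x,p_y) = 10·p_y/p_x, independent of income; and y* = (I − 10·p_y)/p_y.
At the given prices: x* = 10·1/7.2 = 1.3889.

x* = 1.3889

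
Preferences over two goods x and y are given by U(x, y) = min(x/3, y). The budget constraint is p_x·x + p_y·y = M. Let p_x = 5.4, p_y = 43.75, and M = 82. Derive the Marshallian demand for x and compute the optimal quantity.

x* = 4.1034

Leontief preferences: the optimum is at the kink where x/3 = y/1, i.e. y = (1/3)·x.
Budget: p_x·x + p_y·(1/3)·x = M, so (3·p_x + p_y)·x = 3·M.
Demand: x*(p_x,p_y,M) = 3·M/(3·p_x + p_y), y* = M/(3·p_x + p_y).
Here 3·5.4 + 43.75 = 59.95, giving x* = 4.1034.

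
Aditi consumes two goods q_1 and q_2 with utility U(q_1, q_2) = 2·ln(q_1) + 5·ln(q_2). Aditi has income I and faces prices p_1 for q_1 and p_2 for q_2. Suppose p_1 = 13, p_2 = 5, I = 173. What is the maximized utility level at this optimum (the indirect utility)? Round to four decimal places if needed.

V = 18.7081

The MRS is (2/5)·q_2/q_1. Set MRS = p_1/p_2.
Rearranging, p_2·q_2 = (5/2)·p_1·q_1. Substituting into the budget gives p_1·q_1·(1 + (5/2)) = I.
Demand: q_1*(p_1,p_2,I) = 2/7·I/p_1 and q_2* = 5/7·I/p_2.
At p_1=13, p_2=5, I=173: q_1* = 2/7·173/13 = 3.8022, q_2* = 24.7143.
Utility at the optimum: U(3.8022, 24.7143) = 18.7081.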